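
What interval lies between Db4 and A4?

augmented fifth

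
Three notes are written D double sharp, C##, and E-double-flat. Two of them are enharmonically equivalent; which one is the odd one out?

In 12-tone equal temperament, enharmonic equivalents share a pitch class. D## is pitch class 4; C## is pitch class 2; Ebb is pitch class 2.
C## and Ebb share pitch class 2, while D## is pitch class 4.

D##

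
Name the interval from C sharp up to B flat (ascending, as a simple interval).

The letter names run C→B, a span of 6 letter steps, so the interval is some kind of seventh.
C# to Bb is 9 semitones. A major seventh is 11, so 9 makes it diminished.

diminished seventh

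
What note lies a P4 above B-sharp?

E#

B up a perfect fourth is E, so the target letter is E.
From B#, a perfect fourth is 5 semitones up: E#.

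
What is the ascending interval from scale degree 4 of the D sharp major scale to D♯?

perfect fifth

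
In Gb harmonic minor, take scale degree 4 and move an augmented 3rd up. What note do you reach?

Scale degree 4 of Gb harmonic minor is Cb.
An augmented third (5 semitones) above Cb lands on the letter E, giving E.

E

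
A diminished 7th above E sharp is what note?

E up a major seventh is D#, so the target letter is D.
From E#, a diminished seventh is 9 semitones up: D.

D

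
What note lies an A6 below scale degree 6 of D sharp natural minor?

Scale degree 6 of D# natural minor is B.
An augmented sixth (10 semitones) below B lands on the letter D, giving Db.

Db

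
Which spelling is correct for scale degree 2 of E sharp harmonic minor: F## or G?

Each scale degree takes a distinct letter name. Degree 2 of a scale on E must use the letter F.
F## and G are enharmonically the same pitch, but only F## uses the letter F, so it is the correct spelling here.

F##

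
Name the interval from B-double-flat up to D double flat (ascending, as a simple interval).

minor third

Counting letters B–C–D gives a third.
Bbb→Dbb = 3 semitones, 1 narrower than the major third (4), so minor.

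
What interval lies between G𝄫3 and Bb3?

augmented third

The letter names run G→B, a span of 2 letter steps, so the interval is some kind of third.
Gbb to Bb is 5 semitones. A major third is 4, so 5 makes it augmented.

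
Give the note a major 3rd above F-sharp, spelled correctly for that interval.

F up a major third is A, so the target letter is A.
From F#, a major third is 4 semitones up: A#.

A#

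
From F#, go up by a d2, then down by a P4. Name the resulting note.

A diminished second up from F# is Gb (letter G, 0 semitones up).
A perfect fourth down from Gb is Db (letter D, 5 semitones down).

Db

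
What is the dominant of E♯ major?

B#

Degree 5 takes the letter 4 steps above E, which is B.
In major, degree 5 sits 7 semitones above the tonic. E# + 7 semitones is pitch class 0, spelled on B as B#.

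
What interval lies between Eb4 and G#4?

Counting letters E–F–G gives a third.
Eb→G# = 5 semitones, 1 wider than the major third (4), so augmented.

augmented third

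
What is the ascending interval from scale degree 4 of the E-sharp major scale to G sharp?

minor seventh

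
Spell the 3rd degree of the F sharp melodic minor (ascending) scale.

A

Degree 3 takes the letter 2 steps above F, which is A.
In melodic minor (ascending), degree 3 sits 3 semitones above the tonic. F# + 3 semitones is pitch class 9, spelled on A as A.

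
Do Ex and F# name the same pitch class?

E## = pitch class 6 and F# = pitch class 6 — the same pitch class, so they are enharmonic equivalents.

Yes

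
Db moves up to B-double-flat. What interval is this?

minor sixth

The letter names run D→B, a span of 5 letter steps, so the interval is some kind of sixth.
Db to Bbb is 8 semitones. A major sixth is 9, so 8 makes it minor.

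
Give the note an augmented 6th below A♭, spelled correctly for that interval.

A down a major sixth is C, so the target letter is C.
From Ab, an augmented sixth is 10 semitones down: Cbb.

Cbb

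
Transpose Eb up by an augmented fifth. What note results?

B

A fifth above E lands on the letter B.
An augmented fifth spans 8 semitones, so Eb moves to pitch class 11. On the letter B that is B.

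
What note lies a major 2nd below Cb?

Bbb

A second below C lands on the letter B.
A major second spans 2 semitones, so Cb moves to pitch class 9. On the letter B that is Bbb.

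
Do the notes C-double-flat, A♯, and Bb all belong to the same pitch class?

Cbb = pitch class 10 and A# = pitch class 10 and Bb = pitch class 10 — the same pitch class, so they are enharmonic equivalents.

Yes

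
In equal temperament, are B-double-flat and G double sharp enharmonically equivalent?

Yes

Bbb = pitch class 9 and G## = pitch class 9 — the same pitch class, so they are enharmonic equivalents.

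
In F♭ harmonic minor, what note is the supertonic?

Gb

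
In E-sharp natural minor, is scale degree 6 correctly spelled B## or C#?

C#

Each scale degree takes a distinct letter name. Degree 6 of a scale on E must use the letter C.
C# and B## are enharmonically the same pitch, but only C# uses the letter C, so it is the correct spelling here.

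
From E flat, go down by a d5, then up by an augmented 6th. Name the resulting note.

A diminished fifth down from Eb is A (letter A, 6 semitones down).
An augmented sixth up from A is F## (letter F, 10 semitones up).

F##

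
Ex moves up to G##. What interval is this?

The letter names run E→G, a span of 2 letter steps, so the interval is some kind of third.
E## to G## is 3 semitones. A major third is 4, so 3 makes it minor.

minor third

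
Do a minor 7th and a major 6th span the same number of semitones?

No

A minor seventh spans 10 semitones; a major sixth spans 9.
The spans differ, so they are not enharmonic equivalents.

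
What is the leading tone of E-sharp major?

D##

The E# major scale runs E# F## G## A# B# C## D##.
Degree 7 is D##.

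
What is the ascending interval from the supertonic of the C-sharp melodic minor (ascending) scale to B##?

augmented sixth

The supertonic of C# melodic minor (ascending) is D#.
D# up to B##: letters D→B make it a sixth; 10 semitones makes it augmented.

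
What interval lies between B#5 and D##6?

major third

Counting letters B–C–D gives a third.
B#→D## = 4 semitones, exactly the major third.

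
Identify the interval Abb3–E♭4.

Counting letters A–B–C–D–E gives a fifth.
Abb→Eb = 8 semitones, 1 wider than the perfect fifth (7), so augmented.

augmented fifth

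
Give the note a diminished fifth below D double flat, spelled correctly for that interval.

Gb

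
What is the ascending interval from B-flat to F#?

augmented fifth

Counting letters B–C–D–E–F gives a fifth.
Bb→F# = 8 semitones, 1 wider than the perfect fifth (7), so augmented.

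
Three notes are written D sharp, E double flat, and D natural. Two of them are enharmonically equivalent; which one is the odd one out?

In 12-tone equal temperament, enharmonic equivalents share a pitch class. D# is pitch class 3; Ebb is pitch class 2; D is pitch class 2.
Ebb and D share pitch class 2, while D# is pitch class 3.

D#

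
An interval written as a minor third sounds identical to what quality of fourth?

doubly diminished

A minor third spans 3 semitones.
A fourth spanning 3 semitones is doubly diminished (the perfect fourth is 5).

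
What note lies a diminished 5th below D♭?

D down a perfect fifth is G, so the target letter is G.
From Db, a diminished fifth is 6 semitones down: G.

G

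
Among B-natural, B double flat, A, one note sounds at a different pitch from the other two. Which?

B

In 12-tone equal temperament, enharmonic equivalents share a pitch class. B is pitch class 11; Bbb is pitch class 9; A is pitch class 9.
Bbb and A share pitch class 9, while B is pitch class 11.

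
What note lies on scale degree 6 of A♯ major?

F##

The A# major scale runs A# B# C## D# E# F## G##.
Degree 6 is F##.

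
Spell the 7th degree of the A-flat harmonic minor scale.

The Ab harmonic minor scale runs Ab Bb Cb Db Eb Fb G.
Degree 7 is G.

G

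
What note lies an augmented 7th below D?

Ebb

D down a major seventh is Eb, so the target letter is E.
From D, an augmented seventh is 12 semitones down: Ebb.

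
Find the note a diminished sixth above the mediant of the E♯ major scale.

E

The mediant of E# major is G##.
A diminished sixth (7 semitones) above G## lands on the letter E, giving E.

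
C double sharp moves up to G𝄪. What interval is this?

perfect fifth

Counting letters C–D–E–F–G gives a fifth.
C##→G## = 7 semitones, exactly the perfect fifth.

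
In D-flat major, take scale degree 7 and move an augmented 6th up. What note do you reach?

A#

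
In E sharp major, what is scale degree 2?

The E# major scale runs E# F## G## A# B# C## D##.
Degree 2 is F##.

F##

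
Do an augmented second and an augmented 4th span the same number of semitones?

No

An augmented second spans 3 semitones; an augmented fourth spans 6.
The spans differ, so they are not enharmonic equivalents.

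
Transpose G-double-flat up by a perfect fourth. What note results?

Cbb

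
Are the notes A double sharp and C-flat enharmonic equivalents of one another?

A## is pitch class 11; Cb is pitch class 11.
All spellings map to pitch class 11, so they are enharmonically equivalent.

Yes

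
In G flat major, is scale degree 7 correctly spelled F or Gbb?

F

Each scale degree takes a distinct letter name. Degree 7 of a scale on G must use the letter F.
F and Gbb are enharmonically the same pitch, but only F uses the letter F, so it is the correct spelling here.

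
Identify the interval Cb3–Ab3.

major sixth

The letter names run C→A, a span of 5 letter steps, so the interval is some kind of sixth.
Cb to Ab is 9 semitones. A major sixth is 9, so 9 makes it major.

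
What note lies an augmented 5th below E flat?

Abb

A fifth below E lands on the letter A.
An augmented fifth spans 8 semitones, so Eb moves to pitch class 7. On the letter A that is Abb.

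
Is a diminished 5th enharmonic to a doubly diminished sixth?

A diminished fifth spans 6 semitones; a doubly diminished sixth spans 6.
They are enharmonically equivalent.

Yes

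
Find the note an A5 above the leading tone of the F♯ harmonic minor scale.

The leading tone of F# harmonic minor is E#.
An augmented fifth (8 semitones) above E# lands on the letter B, giving B##.

B##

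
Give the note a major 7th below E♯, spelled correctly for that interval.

A seventh below E lands on the letter F.
A major seventh spans 11 semitones, so E# moves to pitch class 6. On the letter F that is F#.

F#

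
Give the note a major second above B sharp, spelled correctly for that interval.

C##

B up a major second is C#, so the target letter is C.
From B#, a major second is 2 semitones up: C##.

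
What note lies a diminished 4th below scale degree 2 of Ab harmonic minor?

Scale degree 2 of Ab harmonic minor is Bb.
A diminished fourth (4 semitones) below Bb lands on the letter F, giving F#.

F#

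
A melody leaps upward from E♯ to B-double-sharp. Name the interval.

augmented fifth

Counting letters E–F–G–A–B gives a fifth.
E#→B## = 8 semitones, 1 wider than the perfect fifth (7), so augmented.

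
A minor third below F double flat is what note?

A third below F lands on the letter D.
A minor third spans 3 semitones, so Fbb moves to pitch class 0. On the letter D that is Dbb.

Dbb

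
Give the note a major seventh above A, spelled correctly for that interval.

G#

A seventh above A lands on the letter G.
A major seventh spans 11 semitones, so A moves to pitch class 8. On the letter G that is G#.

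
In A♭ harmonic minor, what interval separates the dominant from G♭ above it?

The dominant of Ab harmonic minor is Eb.
Eb up to Gb: letters E→G make it a third; 3 semitones makes it minor.

minor third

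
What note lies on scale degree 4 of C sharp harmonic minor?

F#

The C# harmonic minor scale runs C# D# E F# G# A B#.
Degree 4 is F#.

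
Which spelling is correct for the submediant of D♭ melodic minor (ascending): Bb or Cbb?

Bb

Each scale degree takes a distinct letter name. Degree 6 of a scale on D must use the letter B.
Bb and Cbb are enharmonically the same pitch, but only Bb uses the letter B, so it is the correct spelling here.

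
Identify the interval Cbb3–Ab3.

augmented sixth

Counting letters C–D–E–F–G–A gives a sixth.
Cbb→Ab = 10 semitones, 1 wider than the major sixth (9), so augmented.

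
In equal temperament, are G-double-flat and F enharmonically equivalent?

Yes

Gbb = pitch class 5 and F = pitch class 5 — the same pitch class, so they are enharmonic equivalents.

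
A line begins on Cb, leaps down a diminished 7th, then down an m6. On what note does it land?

F#

A diminished seventh down from Cb is D (letter D, 9 semitones down).
A minor sixth down from D is F# (letter F, 8 semitones down).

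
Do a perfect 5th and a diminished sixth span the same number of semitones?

Yes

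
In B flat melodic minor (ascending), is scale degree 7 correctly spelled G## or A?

A

Each scale degree takes a distinct letter name. Degree 7 of a scale on B must use the letter A.
A and G## are enharmonically the same pitch, but only A uses the letter A, so it is the correct spelling here.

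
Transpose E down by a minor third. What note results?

C#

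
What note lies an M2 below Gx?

F##

A second below G lands on the letter F.
A major second spans 2 semitones, so G## moves to pitch class 7. On the letter F that is F##.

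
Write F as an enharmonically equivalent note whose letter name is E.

E#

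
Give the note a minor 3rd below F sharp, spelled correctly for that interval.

A third below F lands on the letter D.
A minor third spans 3 semitones, so F# moves to pitch class 3. On the letter D that is D#.

D#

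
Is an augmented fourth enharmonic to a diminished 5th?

Yes

An augmented fourth spans 6 semitones; a diminished fifth spans 6.
They are enharmonically equivalent.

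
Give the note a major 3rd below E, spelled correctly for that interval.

C

A third below E lands on the letter C.
A major third spans 4 semitones, so E moves to pitch class 0. On the letter C that is C.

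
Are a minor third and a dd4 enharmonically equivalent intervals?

Yes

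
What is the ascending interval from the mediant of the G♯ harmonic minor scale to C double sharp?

augmented second

The mediant of G# harmonic minor is B.
B up to C##: letters B→C make it a second; 3 semitones makes it augmented.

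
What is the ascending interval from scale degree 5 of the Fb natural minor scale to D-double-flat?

Scale degree 5 of Fb natural minor is Cb.
Cb up to Dbb: letters C→D make it a second; 1 semitone makes it minor.

minor second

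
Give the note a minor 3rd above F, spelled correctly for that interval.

Ab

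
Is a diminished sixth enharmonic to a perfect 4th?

No

A diminished sixth spans 7 semitones; a perfect fourth spans 5.
The spans differ, so they are not enharmonic equivalents.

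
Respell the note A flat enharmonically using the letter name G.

Ab is pitch class 8. The letter G alone is pitch class 7.
To reach pitch class 8 from G requires an offset of +1 semitone, i.e. sharp: G#.

G#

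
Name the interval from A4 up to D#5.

The letter names run A→D, a span of 3 letter steps, so the interval is some kind of fourth.
A to D# is 6 semitones. A perfect fourth is 5, so 6 makes it augmented.

augmented fourth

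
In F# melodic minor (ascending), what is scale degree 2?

The F# melodic minor (ascending) scale runs F# G# A B C# D# E#.
Degree 2 is G#.

G#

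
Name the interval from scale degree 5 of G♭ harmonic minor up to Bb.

Scale degree 5 of Gb harmonic minor is Db.
Db up to Bb: letters D→B make it a sixth; 9 semitones makes it major.

major sixth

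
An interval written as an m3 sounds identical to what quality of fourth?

doubly diminished

A minor third spans 3 semitones.
A fourth spanning 3 semitones is doubly diminished (the perfect fourth is 5).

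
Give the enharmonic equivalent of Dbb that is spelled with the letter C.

Dbb is pitch class 0. The letter C alone is pitch class 0.
Pitch class 0 on C needs no accidental: C.

C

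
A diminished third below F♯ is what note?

D##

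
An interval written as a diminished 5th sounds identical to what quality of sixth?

A diminished fifth spans 6 semitones.
A sixth spanning 6 semitones is doubly diminished (the major sixth is 9).

doubly diminished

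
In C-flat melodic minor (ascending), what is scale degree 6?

The Cb melodic minor (ascending) scale runs Cb Db Ebb Fb Gb Ab Bb.
Degree 6 is Ab.

Ab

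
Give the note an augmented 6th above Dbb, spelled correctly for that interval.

A sixth above D lands on the letter B.
An augmented sixth spans 10 semitones, so Dbb moves to pitch class 10. On the letter B that is Bb.

Bb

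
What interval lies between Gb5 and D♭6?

The letter names run G→D, a span of 4 letter steps, so the interval is some kind of fifth.
Gb to Db is 7 semitones. A perfect fifth is 7, so 7 makes it perfect.

perfect fifth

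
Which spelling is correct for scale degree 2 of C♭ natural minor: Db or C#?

Db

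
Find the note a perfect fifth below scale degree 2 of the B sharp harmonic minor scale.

F##

Scale degree 2 of B# harmonic minor is C##.
A perfect fifth (7 semitones) below C## lands on the letter F, giving F##.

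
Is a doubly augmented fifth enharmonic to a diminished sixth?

A doubly augmented fifth spans 9 semitones; a diminished sixth spans 7.
The spans differ, so they are not enharmonic equivalents.

No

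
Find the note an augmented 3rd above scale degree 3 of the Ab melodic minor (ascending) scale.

E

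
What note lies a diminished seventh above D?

Cb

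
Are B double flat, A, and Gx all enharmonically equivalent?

Bbb = pitch class 9 and A = pitch class 9 and G## = pitch class 9 — the same pitch class, so they are enharmonic equivalents.

Yes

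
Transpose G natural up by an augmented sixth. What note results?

G up a major sixth is E, so the target letter is E.
From G, an augmented sixth is 10 semitones up: E#.

E#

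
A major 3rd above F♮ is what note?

A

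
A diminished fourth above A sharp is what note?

A fourth above A lands on the letter D.
A diminished fourth spans 4 semitones, so A# moves to pitch class 2. On the letter D that is D.

D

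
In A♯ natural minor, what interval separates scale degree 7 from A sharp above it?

Scale degree 7 of A# natural minor is G#.
G# up to A#: letters G→A make it a second; 2 semitones makes it major.

major second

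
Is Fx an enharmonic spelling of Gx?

F## is pitch class 7; G## is pitch class 9.
The pitch classes differ (7 vs. 9), so they are not enharmonic equivalents.

No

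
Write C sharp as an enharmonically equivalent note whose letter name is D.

Db

C# is pitch class 1. The letter D alone is pitch class 2.
To reach pitch class 1 from D requires an offset of -1 semitone, i.e. flat: Db.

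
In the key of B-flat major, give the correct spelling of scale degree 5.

The Bb major scale runs Bb C D Eb F G A.
Degree 5 is F.

F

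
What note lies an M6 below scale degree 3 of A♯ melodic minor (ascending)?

Scale degree 3 of A# melodic minor (ascending) is C#.
A major sixth (9 semitones) below C# lands on the letter E, giving E.

E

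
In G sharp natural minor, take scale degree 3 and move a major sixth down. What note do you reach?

D

Scale degree 3 of G# natural minor is B.
A major sixth (9 semitones) below B lands on the letter D, giving D.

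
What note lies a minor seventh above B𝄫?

B up a major seventh is A#, so the target letter is A.
From Bbb, a minor seventh is 10 semitones up: Abb.

Abb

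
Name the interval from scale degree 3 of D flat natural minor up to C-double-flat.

diminished fifth

Scale degree 3 of Db natural minor is Fb.
Fb up to Cbb: letters F→C make it a fifth; 6 semitones makes it diminished.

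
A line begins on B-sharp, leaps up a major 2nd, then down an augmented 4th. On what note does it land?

G#

A major second up from B# is C## (letter C, 2 semitones up).
An augmented fourth down from C## is G# (letter G, 6 semitones down).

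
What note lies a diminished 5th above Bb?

Fb

A fifth above B lands on the letter F.
A diminished fifth spans 6 semitones, so Bb moves to pitch class 4. On the letter F that is Fb.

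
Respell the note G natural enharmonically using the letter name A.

Abb

Plain A sits 2 semitones above G, so on the letter A the same pitch needs a double flat: Abb.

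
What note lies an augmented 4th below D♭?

Abb

A fourth below D lands on the letter A.
An augmented fourth spans 6 semitones, so Db moves to pitch class 7. On the letter A that is Abb.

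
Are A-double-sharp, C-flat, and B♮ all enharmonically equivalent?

Yes

A## is pitch class 11; Cb is pitch class 11; B is pitch class 11.
All spellings map to pitch class 11, so they are enharmonically equivalent.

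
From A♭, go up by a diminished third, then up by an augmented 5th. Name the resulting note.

A diminished third up from Ab is Cbb (letter C, 2 semitones up).
An augmented fifth up from Cbb is Gb (letter G, 8 semitones up).

Gb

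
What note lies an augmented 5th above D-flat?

A fifth above D lands on the letter A.
An augmented fifth spans 8 semitones, so Db moves to pitch class 9. On the letter A that is A.

A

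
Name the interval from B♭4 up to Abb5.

Counting letters B–C–D–E–F–G–A gives a seventh.
Bb→Abb = 9 semitones, 2 narrower than the major seventh (11), so diminished.

diminished seventh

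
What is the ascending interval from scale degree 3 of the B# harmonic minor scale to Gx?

augmented fourth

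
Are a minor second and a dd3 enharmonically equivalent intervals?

Yes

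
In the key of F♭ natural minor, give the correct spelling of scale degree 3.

Abb

Degree 3 takes the letter 2 steps above F, which is A.
In natural minor, degree 3 sits 3 semitones above the tonic. Fb + 3 semitones is pitch class 7, spelled on A as Abb.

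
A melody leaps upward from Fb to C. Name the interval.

The letter names run F→C, a span of 4 letter steps, so the interval is some kind of fifth.
Fb to C is 8 semitones. A perfect fifth is 7, so 8 makes it augmented.

augmented fifth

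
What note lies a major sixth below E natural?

G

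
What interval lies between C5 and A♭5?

minor sixth

The letter names run C→A, a span of 5 letter steps, so the interval is some kind of sixth.
C to Ab is 8 semitones. A major sixth is 9, so 8 makes it minor.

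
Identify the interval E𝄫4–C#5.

Counting letters E–F–G–A–B–C gives a sixth.
Ebb→C# = 11 semitones, 2 wider than the major sixth (9), so doubly augmented.

doubly augmented sixth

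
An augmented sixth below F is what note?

F down a major sixth is Ab, so the target letter is A.
From F, an augmented sixth is 10 semitones down: Abb.

Abb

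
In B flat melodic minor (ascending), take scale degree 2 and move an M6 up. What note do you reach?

A

Scale degree 2 of Bb melodic minor (ascending) is C.
A major sixth (9 semitones) above C lands on the letter A, giving A.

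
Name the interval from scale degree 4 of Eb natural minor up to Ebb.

diminished fifth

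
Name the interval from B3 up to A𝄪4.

augmented seventh

Counting letters B–C–D–E–F–G–A gives a seventh.
B→A## = 12 semitones, 1 wider than the major seventh (11), so augmented.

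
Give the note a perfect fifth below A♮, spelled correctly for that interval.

A fifth below A lands on the letter D.
A perfect fifth spans 7 semitones, so A moves to pitch class 2. On the letter D that is D.

D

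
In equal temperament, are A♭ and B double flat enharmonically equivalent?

No

Two spellings are enharmonically equivalent only if they share a pitch class.
Here Ab → 8, Bbb → 9; 8 ≠ 9, so they are not.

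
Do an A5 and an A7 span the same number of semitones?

An augmented fifth spans 8 semitones; an augmented seventh spans 12.
The spans differ, so they are not enharmonic equivalents.

No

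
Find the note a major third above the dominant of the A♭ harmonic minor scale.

The dominant of Ab harmonic minor is Eb.
A major third (4 semitones) above Eb lands on the letter G, giving G.

G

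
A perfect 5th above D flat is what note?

Ab

D up a perfect fifth is A, so the target letter is A.
From Db, a perfect fifth is 7 semitones up: Ab.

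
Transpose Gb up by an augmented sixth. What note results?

E

G up a major sixth is E, so the target letter is E.
From Gb, an augmented sixth is 10 semitones up: E.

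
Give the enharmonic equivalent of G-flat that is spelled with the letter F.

Plain F sits 1 semitone below Gb, so on the letter F the same pitch needs a sharp: F#.

F#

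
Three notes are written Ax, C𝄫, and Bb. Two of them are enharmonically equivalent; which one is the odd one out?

A##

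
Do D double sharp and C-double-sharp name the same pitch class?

Two spellings are enharmonically equivalent only if they share a pitch class.
Here D## → 4, C## → 2; 2 ≠ 4, so they are not.

No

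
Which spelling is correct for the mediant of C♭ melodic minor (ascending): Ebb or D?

Ebb

Each scale degree takes a distinct letter name. Degree 3 of a scale on C must use the letter E.
Ebb and D are enharmonically the same pitch, but only Ebb uses the letter E, so it is the correct spelling here.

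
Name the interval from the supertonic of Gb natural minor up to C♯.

The supertonic of Gb natural minor is Ab.
Ab up to C#: letters A→C make it a third; 5 semitones makes it augmented.

augmented third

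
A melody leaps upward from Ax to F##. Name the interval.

minor sixth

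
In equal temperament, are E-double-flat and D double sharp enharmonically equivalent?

No

Ebb is pitch class 2; D## is pitch class 4.
The pitch classes differ (2 vs. 4), so they are not enharmonic equivalents.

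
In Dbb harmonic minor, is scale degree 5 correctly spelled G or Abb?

Abb

Each scale degree takes a distinct letter name. Degree 5 of a scale on D must use the letter A.
Abb and G are enharmonically the same pitch, but only Abb uses the letter A, so it is the correct spelling here.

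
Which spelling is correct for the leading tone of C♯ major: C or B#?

B#

Each scale degree takes a distinct letter name. Degree 7 of a scale on C must use the letter B.
B# and C are enharmonically the same pitch, but only B# uses the letter B, so it is the correct spelling here.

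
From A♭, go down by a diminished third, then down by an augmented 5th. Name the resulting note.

Bb

A diminished third down from Ab is F# (letter F, 2 semitones down).
An augmented fifth down from F# is Bb (letter B, 8 semitones down).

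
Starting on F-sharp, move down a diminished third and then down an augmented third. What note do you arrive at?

A diminished third down from F# is D## (letter D, 2 semitones down).
An augmented third down from D## is B (letter B, 5 semitones down).

B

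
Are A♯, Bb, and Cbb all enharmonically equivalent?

A# is pitch class 10; Bb is pitch class 10; Cbb is pitch class 10.
All spellings map to pitch class 10, so they are enharmonically equivalent.

Yes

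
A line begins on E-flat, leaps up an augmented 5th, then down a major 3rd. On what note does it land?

An augmented fifth up from Eb is B (letter B, 8 semitones up).
A major third down from B is G (letter G, 4 semitones down).

G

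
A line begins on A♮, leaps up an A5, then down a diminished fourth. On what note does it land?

B##

An augmented fifth up from A is E# (letter E, 8 semitones up).
A diminished fourth down from E# is B## (letter B, 4 semitones down).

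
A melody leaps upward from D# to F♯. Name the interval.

The letter names run D→F, a span of 2 letter steps, so the interval is some kind of third.
D# to F# is 3 semitones. A major third is 4, so 3 makes it minor.

minor third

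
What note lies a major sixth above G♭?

Eb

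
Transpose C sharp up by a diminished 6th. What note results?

Ab

A sixth above C lands on the letter A.
A diminished sixth spans 7 semitones, so C# moves to pitch class 8. On the letter A that is Ab.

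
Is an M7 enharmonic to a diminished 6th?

No

A major seventh spans 11 semitones; a diminished sixth spans 7.
The spans differ, so they are not enharmonic equivalents.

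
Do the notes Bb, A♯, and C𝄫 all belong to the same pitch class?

Bb is pitch class 10; A# is pitch class 10; Cbb is pitch class 10.
All spellings map to pitch class 10, so they are enharmonically equivalent.

Yes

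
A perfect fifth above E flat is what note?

Bb

E up a perfect fifth is B, so the target letter is B.
From Eb, a perfect fifth is 7 semitones up: Bb.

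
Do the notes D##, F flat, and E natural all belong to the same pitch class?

Yes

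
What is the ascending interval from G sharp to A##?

augmented second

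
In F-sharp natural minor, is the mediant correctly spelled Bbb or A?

A

Each scale degree takes a distinct letter name. Degree 3 of a scale on F must use the letter A.
A and Bbb are enharmonically the same pitch, but only A uses the letter A, so it is the correct spelling here.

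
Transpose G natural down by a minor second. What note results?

G down a major second is F, so the target letter is F.
From G, a minor second is 1 semitone down: F#.

F#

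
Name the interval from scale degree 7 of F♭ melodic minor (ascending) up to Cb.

Scale degree 7 of Fb melodic minor (ascending) is Eb.
Eb up to Cb: letters E→C make it a sixth; 8 semitones makes it minor.

minor sixth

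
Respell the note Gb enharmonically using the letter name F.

Plain F sits 1 semitone below Gb, so on the letter F the same pitch needs a sharp: F#.

F#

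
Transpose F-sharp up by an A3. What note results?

A##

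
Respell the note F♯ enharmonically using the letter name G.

Gb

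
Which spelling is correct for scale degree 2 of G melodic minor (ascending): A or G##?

A

Each scale degree takes a distinct letter name. Degree 2 of a scale on G must use the letter A.
A and G## are enharmonically the same pitch, but only A uses the letter A, so it is the correct spelling here.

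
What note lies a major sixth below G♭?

A sixth below G lands on the letter B.
A major sixth spans 9 semitones, so Gb moves to pitch class 9. On the letter B that is Bbb.

Bbb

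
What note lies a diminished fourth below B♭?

A fourth below B lands on the letter F.
A diminished fourth spans 4 semitones, so Bb moves to pitch class 6. On the letter F that is F#.

F#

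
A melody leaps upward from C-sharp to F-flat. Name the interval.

doubly diminished fourth

The letter names run C→F, a span of 3 letter steps, so the interval is some kind of fourth.
C# to Fb is 3 semitones. A perfect fourth is 5, so 3 makes it doubly diminished.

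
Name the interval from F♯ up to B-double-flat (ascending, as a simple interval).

doubly diminished fourth

The letter names run F→B, a span of 3 letter steps, so the interval is some kind of fourth.
F# to Bbb is 3 semitones. A perfect fourth is 5, so 3 makes it doubly diminished.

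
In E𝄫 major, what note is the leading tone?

Db

Degree 7 takes the letter 6 steps above E, which is D.
In major, degree 7 sits 11 semitones above the tonic. Ebb + 11 semitones is pitch class 1, spelled on D as Db.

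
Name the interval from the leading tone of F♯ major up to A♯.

The leading tone of F# major is E#.
E# up to A#: letters E→A make it a fourth; 5 semitones makes it perfect.

perfect fourth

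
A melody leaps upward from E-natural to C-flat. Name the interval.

The letter names run E→C, a span of 5 letter steps, so the interval is some kind of sixth.
E to Cb is 7 semitones. A major sixth is 9, so 7 makes it diminished.

diminished sixth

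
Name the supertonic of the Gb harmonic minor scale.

The Gb harmonic minor scale runs Gb Ab Bbb Cb Db Ebb F.
Degree 2 is Ab.

Ab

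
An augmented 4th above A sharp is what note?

A up a perfect fourth is D, so the target letter is D.
From A#, an augmented fourth is 6 semitones up: D##.

D##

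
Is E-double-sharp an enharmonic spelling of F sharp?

Yes

E## = pitch class 6 and F# = pitch class 6 — the same pitch class, so they are enharmonic equivalents.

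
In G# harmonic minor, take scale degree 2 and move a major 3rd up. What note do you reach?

Scale degree 2 of G# harmonic minor is A#.
A major third (4 semitones) above A# lands on the letter C, giving C##.

C##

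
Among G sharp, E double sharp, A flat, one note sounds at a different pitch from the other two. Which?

In 12-tone equal temperament, enharmonic equivalents share a pitch class. G# is pitch class 8; E## is pitch class 6; Ab is pitch class 8.
G# and Ab share pitch class 8, while E## is pitch class 6.

E##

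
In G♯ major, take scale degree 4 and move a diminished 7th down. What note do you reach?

D##

Scale degree 4 of G# major is C#.
A diminished seventh (9 semitones) below C# lands on the letter D, giving D##.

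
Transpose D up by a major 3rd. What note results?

D up a major third is F#, so the target letter is F.
From D, a major third is 4 semitones up: F#.

F#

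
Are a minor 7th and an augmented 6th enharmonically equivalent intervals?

Yes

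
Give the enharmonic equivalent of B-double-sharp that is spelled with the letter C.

C#

B## is pitch class 1. The letter C alone is pitch class 0.
To reach pitch class 1 from C requires an offset of +1 semitone, i.e. sharp: C#.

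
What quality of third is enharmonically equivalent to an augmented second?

An augmented second spans 3 semitones.
A third spanning 3 semitones is minor (the major third is 4).

minor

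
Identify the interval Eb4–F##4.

The letter names run E→F, a span of 1 letter step, so the interval is some kind of second.
Eb to F## is 4 semitones. A major second is 2, so 4 makes it doubly augmented.

doubly augmented second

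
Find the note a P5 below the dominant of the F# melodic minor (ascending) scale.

F#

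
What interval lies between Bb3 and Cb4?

minor second

The letter names run B→C, a span of 1 letter step, so the interval is some kind of second.
Bb to Cb is 1 semitone. A major second is 2, so 1 makes it minor.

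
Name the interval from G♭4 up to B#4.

doubly augmented third

Counting letters G–A–B gives a third.
Gb→B# = 6 semitones, 2 wider than the major third (4), so doubly augmented.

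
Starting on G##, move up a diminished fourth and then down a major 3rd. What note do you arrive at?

A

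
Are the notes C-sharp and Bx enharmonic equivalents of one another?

Yes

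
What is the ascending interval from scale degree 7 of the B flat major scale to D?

perfect fourth

Scale degree 7 of Bb major is A.
A up to D: letters A→D make it a fourth; 5 semitones makes it perfect.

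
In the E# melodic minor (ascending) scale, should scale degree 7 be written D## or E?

D##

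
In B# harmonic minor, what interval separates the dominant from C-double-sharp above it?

The dominant of B# harmonic minor is F##.
F## up to C##: letters F→C make it a fifth; 7 semitones makes it perfect.

perfect fifth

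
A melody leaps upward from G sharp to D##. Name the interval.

augmented fifth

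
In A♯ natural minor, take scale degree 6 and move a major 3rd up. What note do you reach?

A#

Scale degree 6 of A# natural minor is F#.
A major third (4 semitones) above F# lands on the letter A, giving A#.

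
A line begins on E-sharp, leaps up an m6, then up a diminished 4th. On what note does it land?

A minor sixth up from E# is C# (letter C, 8 semitones up).
A diminished fourth up from C# is F (letter F, 4 semitones up).

F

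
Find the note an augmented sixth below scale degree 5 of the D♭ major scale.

Cbb

Scale degree 5 of Db major is Ab.
An augmented sixth (10 semitones) below Ab lands on the letter C, giving Cbb.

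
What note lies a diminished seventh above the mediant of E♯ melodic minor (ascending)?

The mediant of E# melodic minor (ascending) is G#.
A diminished seventh (9 semitones) above G# lands on the letter F, giving F.

F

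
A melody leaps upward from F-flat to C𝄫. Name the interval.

The letter names run F→C, a span of 4 letter steps, so the interval is some kind of fifth.
Fb to Cbb is 6 semitones. A perfect fifth is 7, so 6 makes it diminished.

diminished fifth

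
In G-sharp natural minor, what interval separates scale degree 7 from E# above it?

Scale degree 7 of G# natural minor is F#.
F# up to E#: letters F→E make it a seventh; 11 semitones makes it major.

major seventh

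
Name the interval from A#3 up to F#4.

Counting letters A–B–C–D–E–F gives a sixth.
A#→F# = 8 semitones, 1 narrower than the major sixth (9), so minor.

minor sixth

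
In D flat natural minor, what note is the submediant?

Degree 6 takes the letter 5 steps above D, which is B.
In natural minor, degree 6 sits 8 semitones above the tonic. Db + 8 semitones is pitch class 9, spelled on B as Bbb.

Bbb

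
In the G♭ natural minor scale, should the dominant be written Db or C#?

Each scale degree takes a distinct letter name. Degree 5 of a scale on G must use the letter D.
Db and C# are enharmonically the same pitch, but only Db uses the letter D, so it is the correct spelling here.

Db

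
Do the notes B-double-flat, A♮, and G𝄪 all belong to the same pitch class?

Yes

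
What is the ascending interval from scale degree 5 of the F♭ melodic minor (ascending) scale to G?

augmented fifth

Scale degree 5 of Fb melodic minor (ascending) is Cb.
Cb up to G: letters C→G make it a fifth; 8 semitones makes it augmented.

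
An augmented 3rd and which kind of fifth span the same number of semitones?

doubly diminished

An augmented third spans 5 semitones.
A fifth spanning 5 semitones is doubly diminished (the perfect fifth is 7).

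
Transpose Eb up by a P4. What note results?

Ab

E up a perfect fourth is A, so the target letter is A.
From Eb, a perfect fourth is 5 semitones up: Ab.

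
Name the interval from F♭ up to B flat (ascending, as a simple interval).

Counting letters F–G–A–B gives a fourth.
Fb→Bb = 6 semitones, 1 wider than the perfect fourth (5), so augmented.

augmented fourth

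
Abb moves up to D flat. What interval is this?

augmented fourth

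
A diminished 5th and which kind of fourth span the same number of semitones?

augmented

A diminished fifth spans 6 semitones.
A fourth spanning 6 semitones is augmented (the perfect fourth is 5).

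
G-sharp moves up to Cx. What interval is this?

Counting letters G–A–B–C gives a fourth.
G#→C## = 6 semitones, 1 wider than the perfect fourth (5), so augmented.

augmented fourth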